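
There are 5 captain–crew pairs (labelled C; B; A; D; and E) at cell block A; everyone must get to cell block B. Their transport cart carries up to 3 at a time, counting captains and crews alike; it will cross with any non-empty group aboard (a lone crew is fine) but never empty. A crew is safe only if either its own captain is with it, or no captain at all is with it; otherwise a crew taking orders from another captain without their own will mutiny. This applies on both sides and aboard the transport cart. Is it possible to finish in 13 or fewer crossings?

Yes — this plan uses 11 crossings (≤ 13):
1. captain C and crew C cross → cell block B.
2. captain C crosses ← cell block A.
3. crew A, crew B, and crew D cross → cell block B.
4. crew C crosses ← cell block A.
5. captain A, captain B, and captain D cross → cell block B.
6. captain B and crew B cross ← cell block A.
7. captain B, captain C, and captain E cross → cell block B.
8. crew A crosses ← cell block A.
9. crew B and crew C cross → cell block B.
10. crew C crosses ← cell block A.
11. crew A, crew C, and crew E cross → cell block B.

Yes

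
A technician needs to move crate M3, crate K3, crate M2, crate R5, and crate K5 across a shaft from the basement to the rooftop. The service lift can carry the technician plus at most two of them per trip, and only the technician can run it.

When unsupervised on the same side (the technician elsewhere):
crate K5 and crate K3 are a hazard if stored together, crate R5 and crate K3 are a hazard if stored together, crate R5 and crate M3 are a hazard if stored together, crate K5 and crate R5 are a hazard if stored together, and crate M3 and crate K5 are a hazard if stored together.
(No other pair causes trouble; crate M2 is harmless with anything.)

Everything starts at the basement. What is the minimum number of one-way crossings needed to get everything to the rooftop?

7

Counting alone: the technician can take at most 2 across per trip to the rooftop, so moving all 5 needs at least 3 loaded trips out, with a return between consecutive ones — at least 5 crossings.
The safety rule pushes this higher. Following every safe sequence of crossings, the most of the 5 that can be at the rooftop as the service lift arrives there on crossing 5 is 4 — never all 5.
So no plan with fewer than 7 crossings exists, and this one achieves 7:
1. Technician goes to the rooftop with crate K5 and crate R5.  [the basement: crate K3, crate M2, crate M3 | the rooftop: crate K5, crate R5]
2. Technician goes back to the basement with crate R5.  [the basement: crate K3, crate M2, crate M3, crate R5 | the rooftop: crate K5]
3. Technician goes to the rooftop with crate K3 and crate M3.  [the basement: crate M2, crate R5 | the rooftop: crate K3, crate K5, crate M3]
4. Technician goes back to the basement with crate K5.  [the basement: crate K5, crate M2, crate R5 | the rooftop: crate K3, crate M3]
5. Technician goes to the rooftop with crate M2 and crate R5.  [the basement: crate K5 | the rooftop: crate K3, crate M2, crate M3, crate R5]
6. Technician goes back to the basement with crate R5.  [the basement: crate K5, crate R5 | the rooftop: crate K3, crate M2, crate M3]
7. Technician goes to the rooftop with crate K5 and crate R5.  [the basement: — | the rooftop: crate K3, crate K5, crate M2, crate M3, crate R5]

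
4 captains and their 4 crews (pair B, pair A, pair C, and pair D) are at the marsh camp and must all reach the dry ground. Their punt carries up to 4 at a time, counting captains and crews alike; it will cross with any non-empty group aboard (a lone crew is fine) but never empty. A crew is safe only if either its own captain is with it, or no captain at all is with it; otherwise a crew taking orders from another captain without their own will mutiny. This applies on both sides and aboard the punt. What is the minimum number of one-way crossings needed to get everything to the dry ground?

5

Counting alone: each trip to the dry ground takes at most 4 across and each return brings at least 1 back, so after t trips out (and t−1 returns) at most 4t − (t−1) of the 8 are across; that first reaches 8 at t = 3, so at least 5 crossings are needed.
The plan below uses exactly 5 crossings, so it is optimal:
1. captain B and crew B cross → the dry ground.
2. captain B crosses ← the marsh camp.
3. captain A, captain B, captain C, and captain D cross → the dry ground.
4. crew B crosses ← the marsh camp.
5. crew A, crew B, crew C, and crew D cross → the dry ground.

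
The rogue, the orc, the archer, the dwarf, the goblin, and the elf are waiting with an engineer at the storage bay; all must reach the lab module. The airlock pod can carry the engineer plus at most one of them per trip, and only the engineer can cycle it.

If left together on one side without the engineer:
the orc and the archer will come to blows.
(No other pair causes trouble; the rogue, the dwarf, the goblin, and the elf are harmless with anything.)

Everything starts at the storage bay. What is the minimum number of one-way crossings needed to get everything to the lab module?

Counting alone: the engineer can take at most 1 across per trip to the lab module, so moving all 6 needs at least 6 loaded trips out, with a return between consecutive ones — at least 11 crossings.
The plan below uses exactly 11 crossings, so it is optimal:
1. Engineer goes to the lab module with the orc.  [the storage bay: the archer, the dwarf, the elf, the goblin, the rogue | the lab module: the orc]
2. Engineer goes back to the storage bay alone.  [the storage bay: the archer, the dwarf, the elf, the goblin, the rogue | the lab module: the orc]
3. Engineer goes to the lab module with the rogue.  [the storage bay: the archer, the dwarf, the elf, the goblin | the lab module: the orc, the rogue]
4. Engineer goes back to the storage bay alone.  [the storage bay: the archer, the dwarf, the elf, the goblin | the lab module: the orc, the rogue]
5. Engineer goes to the lab module with the dwarf.  [the storage bay: the archer, the elf, the goblin | the lab module: the dwarf, the orc, the rogue]
6. Engineer goes back to the storage bay alone.  [the storage bay: the archer, the elf, the goblin | the lab module: the dwarf, the orc, the rogue]
7. Engineer goes to the lab module with the goblin.  [the storage bay: the archer, the elf | the lab module: the dwarf, the goblin, the orc, the rogue]
8. Engineer goes back to the storage bay alone.  [the storage bay: the archer, the elf | the lab module: the dwarf, the goblin, the orc, the rogue]
9. Engineer goes to the lab module with the elf.  [the storage bay: the archer | the lab module: the dwarf, the elf, the goblin, the orc, the rogue]
10. Engineer goes back to the storage bay alone.  [the storage bay: the archer | the lab module: the dwarf, the elf, the goblin, the orc, the rogue]
11. Engineer goes to the lab module with the archer.  [the storage bay: — | the lab module: the archer, the dwarf, the elf, the goblin, the orc, the rogue]

11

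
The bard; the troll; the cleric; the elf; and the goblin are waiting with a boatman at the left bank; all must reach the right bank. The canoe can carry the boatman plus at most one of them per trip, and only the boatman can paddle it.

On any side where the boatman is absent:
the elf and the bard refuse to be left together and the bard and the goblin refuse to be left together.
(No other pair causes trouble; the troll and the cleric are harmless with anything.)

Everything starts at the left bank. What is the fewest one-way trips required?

11

Counting alone: the boatman can take at most 1 across per trip to the right bank, so moving all 5 needs at least 5 loaded trips out, with a return between consecutive ones — at least 9 crossings.
The safety rule pushes this higher. Following every safe sequence of crossings, the most of the 5 that can be at the right bank as the canoe arrives there on crossing 9 is 4 — never all 5.
So no plan with fewer than 11 crossings exists, and this one achieves 11:
1. Boatman goes to the right bank with the bard.
2. Boatman goes back to the left bank alone.
3. Boatman goes to the right bank with the troll.
4. Boatman goes back to the left bank alone.
5. Boatman goes to the right bank with the cleric.
6. Boatman goes back to the left bank alone.
7. Boatman goes to the right bank with the elf.
8. Boatman goes back to the left bank with the bard.
9. Boatman goes to the right bank with the goblin.
10. Boatman goes back to the left bank alone.
11. Boatman goes to the right bank with the bard.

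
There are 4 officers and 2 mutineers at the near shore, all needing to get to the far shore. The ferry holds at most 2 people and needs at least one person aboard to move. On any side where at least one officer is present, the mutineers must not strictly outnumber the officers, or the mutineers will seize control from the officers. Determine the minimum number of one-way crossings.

9

Counting alone: each trip to the far shore takes at most 2 across and each return brings at least 1 back, so after t trips out (and t−1 returns) at most 2t − (t−1) of the 6 are across; that first reaches 6 at t = 5, so at least 9 crossings are needed.
The plan below uses exactly 9 crossings, so it is optimal:
1. 2 mutineers → the far shore.  (the near shore: 4O 0M; the far shore: 0O 2M)
2. 1 mutineer ← the near shore.  (the near shore: 4O 1M; the far shore: 0O 1M)
3. 2 officers → the far shore.  (the near shore: 2O 1M; the far shore: 2O 1M)
4. 1 mutineer ← the near shore.  (the near shore: 2O 2M; the far shore: 2O 0M)
5. 2 mutineers → the far shore.  (the near shore: 2O 0M; the far shore: 2O 2M)
6. 1 mutineer ← the near shore.  (the near shore: 2O 1M; the far shore: 2O 1M)
7. 1 officer and 1 mutineer → the far shore.  (the near shore: 1O 0M; the far shore: 3O 2M)
8. 1 mutineer ← the near shore.  (the near shore: 1O 1M; the far shore: 3O 1M)
9. 1 officer and 1 mutineer → the far shore.  (the near shore: 0O 0M; the far shore: 4O 2M)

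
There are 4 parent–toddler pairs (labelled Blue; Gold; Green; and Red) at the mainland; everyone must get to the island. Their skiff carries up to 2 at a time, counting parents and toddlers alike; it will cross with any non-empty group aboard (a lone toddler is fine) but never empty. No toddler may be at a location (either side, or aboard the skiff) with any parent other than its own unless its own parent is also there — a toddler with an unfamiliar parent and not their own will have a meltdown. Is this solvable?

No

Following every safe sequence of crossings from the start, the most of the 8 that can be at the island as the skiff arrives there on crossings 1, 3, 5 is 2, 3, 4 respectively; the best ever achieved is 4 of 8.
From crossing 7 on, no configuration arises that was not already reachable earlier: only 44 distinct safe configurations (who is on which side, and where the skiff is) can ever be reached, none of them has everyone across, and every continuation just revisits them. So no valid plan exists.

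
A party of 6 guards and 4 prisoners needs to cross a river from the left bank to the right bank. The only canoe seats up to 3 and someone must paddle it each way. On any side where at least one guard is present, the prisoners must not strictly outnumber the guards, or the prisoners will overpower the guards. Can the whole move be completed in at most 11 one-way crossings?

Yes — this plan uses 9 crossings (≤ 11):
1. 2 prisoners → the right bank.  (the left bank: 6G 2P; the right bank: 0G 2P)
2. 1 prisoner ← the left bank.  (the left bank: 6G 3P; the right bank: 0G 1P)
3. 3 prisoners → the right bank.  (the left bank: 6G 0P; the right bank: 0G 4P)
4. 1 prisoner ← the left bank.  (the left bank: 6G 1P; the right bank: 0G 3P)
5. 3 guards → the right bank.  (the left bank: 3G 1P; the right bank: 3G 3P)
6. 1 prisoner ← the left bank.  (the left bank: 3G 2P; the right bank: 3G 2P)
7. 1 guard and 2 prisoners → the right bank.  (the left bank: 2G 0P; the right bank: 4G 4P)
8. 1 prisoner ← the left bank.  (the left bank: 2G 1P; the right bank: 4G 3P)
9. 2 guards and 1 prisoner → the right bank.  (the left bank: 0G 0P; the right bank: 6G 4P)

Yes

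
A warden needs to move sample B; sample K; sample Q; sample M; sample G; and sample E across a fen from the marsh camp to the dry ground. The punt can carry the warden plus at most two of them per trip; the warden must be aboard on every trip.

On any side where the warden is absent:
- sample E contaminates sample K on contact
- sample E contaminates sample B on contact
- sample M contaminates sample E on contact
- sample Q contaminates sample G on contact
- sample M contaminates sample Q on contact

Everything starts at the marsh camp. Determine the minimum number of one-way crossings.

Counting alone: the warden can take at most 2 across per trip to the dry ground, so moving all 6 needs at least 3 loaded trips out, with a return between consecutive ones — at least 5 crossings.
The safety rule pushes this higher. Following every safe sequence of crossings, the most of the 6 that can be at the dry ground as the punt arrives there on crossing 5 is 5 — never all 6.
So no plan with fewer than 7 crossings exists, and this one achieves 7:
1. Warden goes to the dry ground with sample E and sample Q.  [the marsh camp: sample B, sample G, sample K, sample M | the dry ground: sample E, sample Q]
2. Warden goes back to the marsh camp alone.  [the marsh camp: sample B, sample G, sample K, sample M | the dry ground: sample E, sample Q]
3. Warden goes to the dry ground with sample B and sample K.  [the marsh camp: sample G, sample M | the dry ground: sample B, sample E, sample K, sample Q]
4. Warden goes back to the marsh camp with sample E.  [the marsh camp: sample E, sample G, sample M | the dry ground: sample B, sample K, sample Q]
5. Warden goes to the dry ground with sample G and sample M.  [the marsh camp: sample E | the dry ground: sample B, sample G, sample K, sample M, sample Q]
6. Warden goes back to the marsh camp with sample Q.  [the marsh camp: sample E, sample Q | the dry ground: sample B, sample G, sample K, sample M]
7. Warden goes to the dry ground with sample E and sample Q.  [the marsh camp: — | the dry ground: sample B, sample E, sample G, sample K, sample M, sample Q]

7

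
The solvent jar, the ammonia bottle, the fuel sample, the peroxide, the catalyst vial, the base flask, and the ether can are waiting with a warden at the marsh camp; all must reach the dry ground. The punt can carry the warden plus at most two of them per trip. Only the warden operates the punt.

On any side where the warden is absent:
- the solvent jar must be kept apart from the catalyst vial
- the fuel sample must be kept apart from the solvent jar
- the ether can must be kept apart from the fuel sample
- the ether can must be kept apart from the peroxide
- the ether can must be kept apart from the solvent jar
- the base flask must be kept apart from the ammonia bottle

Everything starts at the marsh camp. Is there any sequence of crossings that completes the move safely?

No

Whatever the first load, the items left behind include a forbidden pair without the warden. No opening move is safe, so no plan exists.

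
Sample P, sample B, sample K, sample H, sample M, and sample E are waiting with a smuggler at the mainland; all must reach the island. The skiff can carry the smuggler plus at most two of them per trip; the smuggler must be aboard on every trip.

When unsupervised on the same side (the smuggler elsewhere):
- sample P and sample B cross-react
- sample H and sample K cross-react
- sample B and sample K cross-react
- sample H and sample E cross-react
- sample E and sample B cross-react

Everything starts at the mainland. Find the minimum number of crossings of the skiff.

7

Counting alone: the smuggler can take at most 2 across per trip to the island, so moving all 6 needs at least 3 loaded trips out, with a return between consecutive ones — at least 5 crossings.
The safety rule pushes this higher. Following every safe sequence of crossings, the most of the 6 that can be at the island as the skiff arrives there on crossing 5 is 5 — never all 6.
So no plan with fewer than 7 crossings exists, and this one achieves 7:
1. Smuggler goes to the island with sample B and sample H.  [the mainland: sample E, sample K, sample M, sample P | the island: sample B, sample H]
2. Smuggler goes back to the mainland alone.  [the mainland: sample E, sample K, sample M, sample P | the island: sample B, sample H]
3. Smuggler goes to the island with sample K and sample P.  [the mainland: sample E, sample M | the island: sample B, sample H, sample K, sample P]
4. Smuggler goes back to the mainland with sample B and sample H.  [the mainland: sample B, sample E, sample H, sample M | the island: sample K, sample P]
5. Smuggler goes to the island with sample E and sample M.  [the mainland: sample B, sample H | the island: sample E, sample K, sample M, sample P]
6. Smuggler goes back to the mainland alone.  [the mainland: sample B, sample H | the island: sample E, sample K, sample M, sample P]
7. Smuggler goes to the island with sample B and sample H.  [the mainland: — | the island: sample B, sample E, sample H, sample K, sample M, sample P]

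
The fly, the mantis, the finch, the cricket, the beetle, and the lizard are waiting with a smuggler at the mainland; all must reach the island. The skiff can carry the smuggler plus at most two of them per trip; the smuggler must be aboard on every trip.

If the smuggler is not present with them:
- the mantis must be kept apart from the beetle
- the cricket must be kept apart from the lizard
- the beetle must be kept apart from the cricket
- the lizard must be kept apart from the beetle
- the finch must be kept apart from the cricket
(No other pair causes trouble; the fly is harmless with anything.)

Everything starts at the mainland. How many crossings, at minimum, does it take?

Counting alone: the smuggler can take at most 2 across per trip to the island, so moving all 6 needs at least 3 loaded trips out, with a return between consecutive ones — at least 5 crossings.
The safety rule pushes this higher. Following every safe sequence of crossings, the most of the 6 that can be at the island as the skiff arrives there on crossings 5, 7 is 4, 5 respectively — never all 6.
So no plan with fewer than 9 crossings exists, and this one achieves 9:
1. Smuggler goes to the island with the beetle and the cricket.  [the mainland: the finch, the fly, the lizard, the mantis | the island: the beetle, the cricket]
2. Smuggler goes back to the mainland with the cricket.  [the mainland: the cricket, the finch, the fly, the lizard, the mantis | the island: the beetle]
3. Smuggler goes to the island with the cricket and the fly.  [the mainland: the finch, the lizard, the mantis | the island: the beetle, the cricket, the fly]
4. Smuggler goes back to the mainland with the cricket.  [the mainland: the cricket, the finch, the lizard, the mantis | the island: the beetle, the fly]
5. Smuggler goes to the island with the cricket and the mantis.  [the mainland: the finch, the lizard | the island: the beetle, the cricket, the fly, the mantis]
6. Smuggler goes back to the mainland with the beetle.  [the mainland: the beetle, the finch, the lizard | the island: the cricket, the fly, the mantis]
7. Smuggler goes to the island with the finch and the lizard.  [the mainland: the beetle | the island: the cricket, the finch, the fly, the lizard, the mantis]
8. Smuggler goes back to the mainland with the cricket.  [the mainland: the beetle, the cricket | the island: the finch, the fly, the lizard, the mantis]
9. Smuggler goes to the island with the beetle and the cricket.  [the mainland: — | the island: the beetle, the cricket, the finch, the fly, the lizard, the mantis]

9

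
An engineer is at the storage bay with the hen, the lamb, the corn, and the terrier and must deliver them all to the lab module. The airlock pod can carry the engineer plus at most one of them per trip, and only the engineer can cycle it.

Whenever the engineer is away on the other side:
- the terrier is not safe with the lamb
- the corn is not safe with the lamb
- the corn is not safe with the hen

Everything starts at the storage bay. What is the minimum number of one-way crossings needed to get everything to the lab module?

Whatever the first load, the items left behind include a forbidden pair without the engineer. No opening move is safe, so no plan exists.

impossible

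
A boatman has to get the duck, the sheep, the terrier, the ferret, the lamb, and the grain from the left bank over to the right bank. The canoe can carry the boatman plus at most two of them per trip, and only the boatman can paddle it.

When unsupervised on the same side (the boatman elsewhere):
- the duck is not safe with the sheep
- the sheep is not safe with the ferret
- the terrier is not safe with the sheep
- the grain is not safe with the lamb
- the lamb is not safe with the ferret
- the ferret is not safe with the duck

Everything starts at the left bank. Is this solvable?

Whatever the first load, the items left behind include a forbidden pair without the boatman. No opening move is safe, so no plan exists.

No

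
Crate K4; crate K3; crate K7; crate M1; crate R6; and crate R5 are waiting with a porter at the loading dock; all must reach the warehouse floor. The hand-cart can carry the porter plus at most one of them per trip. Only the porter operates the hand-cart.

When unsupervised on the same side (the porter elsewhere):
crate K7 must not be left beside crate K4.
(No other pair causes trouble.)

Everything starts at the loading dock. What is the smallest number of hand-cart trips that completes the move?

Counting alone: the porter can take at most 1 across per trip to the warehouse floor, so moving all 6 needs at least 6 loaded trips out, with a return between consecutive ones — at least 11 crossings.
The plan below uses exactly 11 crossings, so it is optimal:
1. Porter goes to the warehouse floor with crate K4.  [the loading dock: crate K3, crate K7, crate M1, crate R5, crate R6 | the warehouse floor: crate K4]
2. Porter goes back to the loading dock alone.  [the loading dock: crate K3, crate K7, crate M1, crate R5, crate R6 | the warehouse floor: crate K4]
3. Porter goes to the warehouse floor with crate K3.  [the loading dock: crate K7, crate M1, crate R5, crate R6 | the warehouse floor: crate K3, crate K4]
4. Porter goes back to the loading dock alone.  [the loading dock: crate K7, crate M1, crate R5, crate R6 | the warehouse floor: crate K3, crate K4]
5. Porter goes to the warehouse floor with crate M1.  [the loading dock: crate K7, crate R5, crate R6 | the warehouse floor: crate K3, crate K4, crate M1]
6. Porter goes back to the loading dock alone.  [the loading dock: crate K7, crate R5, crate R6 | the warehouse floor: crate K3, crate K4, crate M1]
7. Porter goes to the warehouse floor with crate R6.  [the loading dock: crate K7, crate R5 | the warehouse floor: crate K3, crate K4, crate M1, crate R6]
8. Porter goes back to the loading dock alone.  [the loading dock: crate K7, crate R5 | the warehouse floor: crate K3, crate K4, crate M1, crate R6]
9. Porter goes to the warehouse floor with crate R5.  [the loading dock: crate K7 | the warehouse floor: crate K3, crate K4, crate M1, crate R5, crate R6]
10. Porter goes back to the loading dock alone.  [the loading dock: crate K7 | the warehouse floor: crate K3, crate K4, crate M1, crate R5, crate R6]
11. Porter goes to the warehouse floor with crate K7.  [the loading dock: — | the warehouse floor: crate K3, crate K4, crate K7, crate M1, crate R5, crate R6]

11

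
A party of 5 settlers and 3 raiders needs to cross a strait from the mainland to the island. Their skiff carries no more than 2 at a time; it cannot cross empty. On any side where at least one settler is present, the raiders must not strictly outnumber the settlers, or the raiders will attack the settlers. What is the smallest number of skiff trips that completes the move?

Counting alone: each trip to the island takes at most 2 across and each return brings at least 1 back, so after t trips out (and t−1 returns) at most 2t − (t−1) of the 8 are across; that first reaches 8 at t = 7, so at least 13 crossings are needed.
The plan below uses exactly 13 crossings, so it is optimal:
1. 2 raiders → the island.  (the mainland: 5S 1R; the island: 0S 2R)
2. 1 raider ← the mainland.  (the mainland: 5S 2R; the island: 0S 1R)
3. 2 raiders → the island.  (the mainland: 5S 0R; the island: 0S 3R)
4. 1 raider ← the mainland.  (the mainland: 5S 1R; the island: 0S 2R)
5. 2 settlers → the island.  (the mainland: 3S 1R; the island: 2S 2R)
6. 1 raider ← the mainland.  (the mainland: 3S 2R; the island: 2S 1R)
7. 1 settler and 1 raider → the island.  (the mainland: 2S 1R; the island: 3S 2R)
8. 1 raider ← the mainland.  (the mainland: 2S 2R; the island: 3S 1R)
9. 2 raiders → the island.  (the mainland: 2S 0R; the island: 3S 3R)
10. 1 raider ← the mainland.  (the mainland: 2S 1R; the island: 3S 2R)
11. 1 settler and 1 raider → the island.  (the mainland: 1S 0R; the island: 4S 3R)
12. 1 raider ← the mainland.  (the mainland: 1S 1R; the island: 4S 2R)
13. 1 settler and 1 raider → the island.  (the mainland: 0S 0R; the island: 5S 3R)

13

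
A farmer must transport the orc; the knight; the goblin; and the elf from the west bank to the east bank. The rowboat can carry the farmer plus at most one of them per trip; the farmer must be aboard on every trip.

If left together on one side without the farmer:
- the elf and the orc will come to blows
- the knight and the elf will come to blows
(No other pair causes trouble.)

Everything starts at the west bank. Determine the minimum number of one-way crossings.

Counting alone: the farmer can take at most 1 across per trip to the east bank, so moving all 4 needs at least 4 loaded trips out, with a return between consecutive ones — at least 7 crossings.
The safety rule pushes this higher. Following every safe sequence of crossings, the most of the 4 that can be at the east bank as the rowboat arrives there on crossing 7 is 3 — never all 4.
So no plan with fewer than 9 crossings exists, and this one achieves 9:
1. Farmer goes to the east bank with the elf.
2. Farmer goes back to the west bank alone.
3. Farmer goes to the east bank with the orc.
4. Farmer goes back to the west bank with the elf.
5. Farmer goes to the east bank with the knight.
6. Farmer goes back to the west bank alone.
7. Farmer goes to the east bank with the goblin.
8. Farmer goes back to the west bank alone.
9. Farmer goes to the east bank with the elf.

9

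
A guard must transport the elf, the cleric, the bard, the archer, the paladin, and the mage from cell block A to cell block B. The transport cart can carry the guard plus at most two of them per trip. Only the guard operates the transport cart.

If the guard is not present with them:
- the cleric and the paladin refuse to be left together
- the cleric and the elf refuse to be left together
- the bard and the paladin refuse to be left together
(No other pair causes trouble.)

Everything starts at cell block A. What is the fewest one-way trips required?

Counting alone: the guard can take at most 2 across per trip to cell block B, so moving all 6 needs at least 3 loaded trips out, with a return between consecutive ones — at least 5 crossings.
The plan below uses exactly 5 crossings, so it is optimal:
1. Guard goes to cell block B with the elf and the paladin.  [cell block A: the archer, the bard, the cleric, the mage | cell block B: the elf, the paladin]
2. Guard goes back to cell block A alone.  [cell block A: the archer, the bard, the cleric, the mage | cell block B: the elf, the paladin]
3. Guard goes to cell block B with the archer and the mage.  [cell block A: the bard, the cleric | cell block B: the archer, the elf, the mage, the paladin]
4. Guard goes back to cell block A alone.  [cell block A: the bard, the cleric | cell block B: the archer, the elf, the mage, the paladin]
5. Guard goes to cell block B with the bard and the cleric.  [cell block A: — | cell block B: the archer, the bard, the cleric, the elf, the mage, the paladin]

5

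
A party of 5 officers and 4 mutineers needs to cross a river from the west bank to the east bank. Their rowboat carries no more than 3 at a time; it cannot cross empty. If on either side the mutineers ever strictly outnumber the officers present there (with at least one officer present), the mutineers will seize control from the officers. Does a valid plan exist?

1. 3 mutineers → the east bank.  (the west bank: 5O 1M; the east bank: 0O 3M)
2. 1 mutineer ← the west bank.  (the west bank: 5O 2M; the east bank: 0O 2M)
3. 3 officers → the east bank.  (the west bank: 2O 2M; the east bank: 3O 2M)
4. 1 officer ← the west bank.  (the west bank: 3O 2M; the east bank: 2O 2M)
5. 2 officers and 1 mutineer → the east bank.  (the west bank: 1O 1M; the east bank: 4O 3M)
6. 1 officer ← the west bank.  (the west bank: 2O 1M; the east bank: 3O 3M)
7. 2 officers and 1 mutineer → the east bank.  (the west bank: 0O 0M; the east bank: 5O 4M)

Yes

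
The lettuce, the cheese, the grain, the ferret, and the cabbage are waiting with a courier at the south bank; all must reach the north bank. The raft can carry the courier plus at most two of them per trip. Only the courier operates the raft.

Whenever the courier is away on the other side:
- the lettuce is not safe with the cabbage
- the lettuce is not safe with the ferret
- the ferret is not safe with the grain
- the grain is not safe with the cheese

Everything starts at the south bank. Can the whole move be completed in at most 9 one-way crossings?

Yes — this plan uses 7 crossings (≤ 9):
1. Courier goes to the north bank with the grain and the lettuce.  [the south bank: the cabbage, the cheese, the ferret | the north bank: the grain, the lettuce]
2. Courier goes back to the south bank alone.  [the south bank: the cabbage, the cheese, the ferret | the north bank: the grain, the lettuce]
3. Courier goes to the north bank with the cheese.  [the south bank: the cabbage, the ferret | the north bank: the cheese, the grain, the lettuce]
4. Courier goes back to the south bank with the grain.  [the south bank: the cabbage, the ferret, the grain | the north bank: the cheese, the lettuce]
5. Courier goes to the north bank with the cabbage and the ferret.  [the south bank: the grain | the north bank: the cabbage, the cheese, the ferret, the lettuce]
6. Courier goes back to the south bank with the lettuce.  [the south bank: the grain, the lettuce | the north bank: the cabbage, the cheese, the ferret]
7. Courier goes to the north bank with the grain and the lettuce.  [the south bank: — | the north bank: the cabbage, the cheese, the ferret, the grain, the lettuce]

Yes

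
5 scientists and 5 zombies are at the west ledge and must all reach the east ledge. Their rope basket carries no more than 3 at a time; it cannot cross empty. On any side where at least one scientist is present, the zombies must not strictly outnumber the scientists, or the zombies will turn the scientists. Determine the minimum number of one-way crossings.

11

Counting alone: each trip to the east ledge takes at most 3 across and each return brings at least 1 back, so after t trips out (and t−1 returns) at most 3t − (t−1) of the 10 are across; that first reaches 10 at t = 5, so at least 9 crossings are needed.
The safety rule pushes this higher. Following every safe sequence of crossings, the most of the 10 that can be at the east ledge as the rope basket arrives there on crossing 9 is 9 — never all 10.
So no plan with fewer than 11 crossings exists, and this one achieves 11:
1. 2 zombies → the east ledge.  (the west ledge: 5S 3Z; the east ledge: 0S 2Z)
2. 1 zombie ← the west ledge.  (the west ledge: 5S 4Z; the east ledge: 0S 1Z)
3. 3 zombies → the east ledge.  (the west ledge: 5S 1Z; the east ledge: 0S 4Z)
4. 1 zombie ← the west ledge.  (the west ledge: 5S 2Z; the east ledge: 0S 3Z)
5. 3 scientists → the east ledge.  (the west ledge: 2S 2Z; the east ledge: 3S 3Z)
6. 1 scientist and 1 zombie ← the west ledge.  (the west ledge: 3S 3Z; the east ledge: 2S 2Z)
7. 3 scientists → the east ledge.  (the west ledge: 0S 3Z; the east ledge: 5S 2Z)
8. 1 zombie ← the west ledge.  (the west ledge: 0S 4Z; the east ledge: 5S 1Z)
9. 2 zombies → the east ledge.  (the west ledge: 0S 2Z; the east ledge: 5S 3Z)
10. 1 zombie ← the west ledge.  (the west ledge: 0S 3Z; the east ledge: 5S 2Z)
11. 3 zombies → the east ledge.  (the west ledge: 0S 0Z; the east ledge: 5S 5Z)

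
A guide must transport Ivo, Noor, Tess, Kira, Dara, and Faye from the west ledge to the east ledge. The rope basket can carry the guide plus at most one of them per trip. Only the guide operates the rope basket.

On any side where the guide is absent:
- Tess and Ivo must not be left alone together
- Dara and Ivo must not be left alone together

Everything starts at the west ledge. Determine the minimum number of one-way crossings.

Counting alone: the guide can take at most 1 across per trip to the east ledge, so moving all 6 needs at least 6 loaded trips out, with a return between consecutive ones — at least 11 crossings.
The safety rule pushes this higher. Following every safe sequence of crossings, the most of the 6 that can be at the east ledge as the rope basket arrives there on crossing 11 is 5 — never all 6.
So no plan with fewer than 13 crossings exists, and this one achieves 13:
1. Guide goes to the east ledge with Ivo.  [the west ledge: Dara, Faye, Kira, Noor, Tess | the east ledge: Ivo]
2. Guide goes back to the west ledge alone.  [the west ledge: Dara, Faye, Kira, Noor, Tess | the east ledge: Ivo]
3. Guide goes to the east ledge with Noor.  [the west ledge: Dara, Faye, Kira, Tess | the east ledge: Ivo, Noor]
4. Guide goes back to the west ledge alone.  [the west ledge: Dara, Faye, Kira, Tess | the east ledge: Ivo, Noor]
5. Guide goes to the east ledge with Tess.  [the west ledge: Dara, Faye, Kira | the east ledge: Ivo, Noor, Tess]
6. Guide goes back to the west ledge with Ivo.  [the west ledge: Dara, Faye, Ivo, Kira | the east ledge: Noor, Tess]
7. Guide goes to the east ledge with Dara.  [the west ledge: Faye, Ivo, Kira | the east ledge: Dara, Noor, Tess]
8. Guide goes back to the west ledge alone.  [the west ledge: Faye, Ivo, Kira | the east ledge: Dara, Noor, Tess]
9. Guide goes to the east ledge with Kira.  [the west ledge: Faye, Ivo | the east ledge: Dara, Kira, Noor, Tess]
10. Guide goes back to the west ledge alone.  [the west ledge: Faye, Ivo | the east ledge: Dara, Kira, Noor, Tess]
11. Guide goes to the east ledge with Faye.  [the west ledge: Ivo | the east ledge: Dara, Faye, Kira, Noor, Tess]
12. Guide goes back to the west ledge alone.  [the west ledge: Ivo | the east ledge: Dara, Faye, Kira, Noor, Tess]
13. Guide goes to the east ledge with Ivo.  [the west ledge: — | the east ledge: Dara, Faye, Ivo, Kira, Noor, Tess]

13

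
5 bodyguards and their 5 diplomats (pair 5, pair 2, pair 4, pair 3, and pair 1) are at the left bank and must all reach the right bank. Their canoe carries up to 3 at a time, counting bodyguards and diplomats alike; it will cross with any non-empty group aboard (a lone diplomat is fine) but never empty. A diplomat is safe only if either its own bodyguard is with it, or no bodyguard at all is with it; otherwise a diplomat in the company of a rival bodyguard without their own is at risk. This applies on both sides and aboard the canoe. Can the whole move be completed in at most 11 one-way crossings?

Yes

Yes — this plan uses 11 crossings (≤ 11):
1. bodyguard 5 and diplomat 5 cross → the right bank.
2. bodyguard 5 crosses ← the left bank.
3. diplomat 2, diplomat 3, and diplomat 4 cross → the right bank.
4. diplomat 5 crosses ← the left bank.
5. bodyguard 2, bodyguard 3, and bodyguard 4 cross → the right bank.
6. bodyguard 2 and diplomat 2 cross ← the left bank.
7. bodyguard 1, bodyguard 2, and bodyguard 5 cross → the right bank.
8. diplomat 4 crosses ← the left bank.
9. diplomat 2 and diplomat 5 cross → the right bank.
10. diplomat 5 crosses ← the left bank.
11. diplomat 1, diplomat 4, and diplomat 5 cross → the right bank.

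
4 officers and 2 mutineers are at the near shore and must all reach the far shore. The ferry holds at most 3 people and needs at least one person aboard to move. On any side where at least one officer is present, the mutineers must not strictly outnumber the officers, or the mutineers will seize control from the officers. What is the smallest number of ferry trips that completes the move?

5

Counting alone: each trip to the far shore takes at most 3 across and each return brings at least 1 back, so after t trips out (and t−1 returns) at most 3t − (t−1) of the 6 are across; that first reaches 6 at t = 3, so at least 5 crossings are needed.
The plan below uses exactly 5 crossings, so it is optimal:
1. 2 mutineers → the far shore.  (the near shore: 4O 0M; the far shore: 0O 2M)
2. 1 mutineer ← the near shore.  (the near shore: 4O 1M; the far shore: 0O 1M)
3. 2 officers and 1 mutineer → the far shore.  (the near shore: 2O 0M; the far shore: 2O 2M)
4. 1 mutineer ← the near shore.  (the near shore: 2O 1M; the far shore: 2O 1M)
5. 2 officers and 1 mutineer → the far shore.  (the near shore: 0O 0M; the far shore: 4O 2M)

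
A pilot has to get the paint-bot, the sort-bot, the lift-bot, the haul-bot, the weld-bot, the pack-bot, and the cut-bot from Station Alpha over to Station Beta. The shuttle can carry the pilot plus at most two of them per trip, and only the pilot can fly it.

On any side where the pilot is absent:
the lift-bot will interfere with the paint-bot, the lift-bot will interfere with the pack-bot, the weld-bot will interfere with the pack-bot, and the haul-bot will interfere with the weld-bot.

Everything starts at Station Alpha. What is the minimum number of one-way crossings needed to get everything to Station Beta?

9

Counting alone: the pilot can take at most 2 across per trip to Station Beta, so moving all 7 needs at least 4 loaded trips out, with a return between consecutive ones — at least 7 crossings.
The safety rule pushes this higher. Following every safe sequence of crossings, the most of the 7 that can be at Station Beta as the shuttle arrives there on crossing 7 is 6 — never all 7.
So no plan with fewer than 9 crossings exists, and this one achieves 9:
1. Pilot goes to Station Beta with the lift-bot and the weld-bot.  [Station Alpha: the cut-bot, the haul-bot, the pack-bot, the paint-bot, the sort-bot | Station Beta: the lift-bot, the weld-bot]
2. Pilot goes back to Station Alpha alone.  [Station Alpha: the cut-bot, the haul-bot, the pack-bot, the paint-bot, the sort-bot | Station Beta: the lift-bot, the weld-bot]
3. Pilot goes to Station Beta with the paint-bot.  [Station Alpha: the cut-bot, the haul-bot, the pack-bot, the sort-bot | Station Beta: the lift-bot, the paint-bot, the weld-bot]
4. Pilot goes back to Station Alpha with the lift-bot.  [Station Alpha: the cut-bot, the haul-bot, the lift-bot, the pack-bot, the sort-bot | Station Beta: the paint-bot, the weld-bot]
5. Pilot goes to Station Beta with the pack-bot and the sort-bot.  [Station Alpha: the cut-bot, the haul-bot, the lift-bot | Station Beta: the pack-bot, the paint-bot, the sort-bot, the weld-bot]
6. Pilot goes back to Station Alpha with the weld-bot.  [Station Alpha: the cut-bot, the haul-bot, the lift-bot, the weld-bot | Station Beta: the pack-bot, the paint-bot, the sort-bot]
7. Pilot goes to Station Beta with the cut-bot and the haul-bot.  [Station Alpha: the lift-bot, the weld-bot | Station Beta: the cut-bot, the haul-bot, the pack-bot, the paint-bot, the sort-bot]
8. Pilot goes back to Station Alpha alone.  [Station Alpha: the lift-bot, the weld-bot | Station Beta: the cut-bot, the haul-bot, the pack-bot, the paint-bot, the sort-bot]
9. Pilot goes to Station Beta with the lift-bot and the weld-bot.  [Station Alpha: — | Station Beta: the cut-bot, the haul-bot, the lift-bot, the pack-bot, the paint-bot, the sort-bot, the weld-bot]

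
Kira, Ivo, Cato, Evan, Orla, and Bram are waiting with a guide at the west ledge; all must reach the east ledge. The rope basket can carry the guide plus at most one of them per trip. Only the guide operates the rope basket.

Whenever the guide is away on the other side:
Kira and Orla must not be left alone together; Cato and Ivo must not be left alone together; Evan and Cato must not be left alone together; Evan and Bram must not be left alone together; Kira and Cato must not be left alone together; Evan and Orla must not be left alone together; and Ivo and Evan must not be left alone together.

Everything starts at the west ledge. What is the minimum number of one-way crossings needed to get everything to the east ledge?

impossible

Whatever the first load, the items left behind include a forbidden pair without the guide. No opening move is safe, so no plan exists.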